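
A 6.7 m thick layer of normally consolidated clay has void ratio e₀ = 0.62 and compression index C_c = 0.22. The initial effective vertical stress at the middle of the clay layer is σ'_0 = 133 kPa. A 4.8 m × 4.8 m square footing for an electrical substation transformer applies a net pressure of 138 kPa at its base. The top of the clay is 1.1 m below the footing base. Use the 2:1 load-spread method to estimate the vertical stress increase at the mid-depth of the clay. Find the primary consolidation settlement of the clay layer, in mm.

S_c ≈ 97.4 mm

Mid-depth of clay below the footing base: z = 1.1 + 6.7/2 = 4.45 m.
Stress increase at mid-clay by the 2:1 spreading method:
Δσ = qBL/((B+z)(L+z)) = 138×4.8×4.8/((4.8+4.45)(4.8+4.45)) = 37.16 kPa
Final effective stress: σ'_f = σ'_0 + Δσ = 133 + 37.16 = 170.16 kPa.
Normally consolidated clay, so the full stress increment lies on the virgin compression line:
S_c = C_c·H/(1+e₀)·log₁₀(σ'_f/σ'_0) = 0.22×6.7/(1+0.62)×log₁₀(170.16/133)
    = 0.90988 × 0.10701 = 0.09737 m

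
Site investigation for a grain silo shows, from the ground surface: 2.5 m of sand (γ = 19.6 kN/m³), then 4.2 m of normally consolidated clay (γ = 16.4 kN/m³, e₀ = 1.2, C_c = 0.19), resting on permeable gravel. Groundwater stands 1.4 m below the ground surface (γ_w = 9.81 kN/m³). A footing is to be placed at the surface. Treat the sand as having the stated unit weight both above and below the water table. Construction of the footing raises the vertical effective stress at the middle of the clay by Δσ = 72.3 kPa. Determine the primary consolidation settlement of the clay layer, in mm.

Mid-depth of clay below the ground surface: z = 2.5 + 4.2/2 = 4.6 m.
Total vertical stress at mid-clay: σ_v = 19.6×2.5 + 16.4×2.1 = 83.44 kPa.
Pore pressure: u = 9.81×(4.6 − 1.4) = 31.392 kPa.
Initial effective stress: σ'_0 = σ_v − u = 83.44 − 31.392 = 52.048 kPa.
Final effective stress: σ'_f = σ'_0 + Δσ = 52.048 + 72.3 = 124.35 kPa.
Normally consolidated clay, so the full stress increment lies on the virgin compression line:
S_c = C_c·H/(1+e₀)·log₁₀(σ'_f/σ'_0) = 0.19×4.2/(1+1.2)×log₁₀(124.35/52.048)
    = 0.36273 × 0.37824 = 0.1372 m

S_c ≈ 137 mm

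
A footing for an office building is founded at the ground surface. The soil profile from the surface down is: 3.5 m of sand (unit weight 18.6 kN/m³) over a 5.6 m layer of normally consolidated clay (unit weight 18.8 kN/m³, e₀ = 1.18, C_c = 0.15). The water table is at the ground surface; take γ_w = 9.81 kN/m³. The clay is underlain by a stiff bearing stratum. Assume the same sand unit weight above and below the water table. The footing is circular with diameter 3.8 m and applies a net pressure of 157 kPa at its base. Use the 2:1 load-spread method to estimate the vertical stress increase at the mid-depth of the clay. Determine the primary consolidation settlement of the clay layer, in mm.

S_c ≈ 56 mm

Mid-depth of clay below the ground surface: z = 3.5 + 5.6/2 = 6.3 m.
Total vertical stress at mid-clay: σ_v = 18.6×3.5 + 18.8×2.8 = 117.74 kPa.
Pore pressure: u = 9.81×(6.3 − 0) = 61.803 kPa.
Initial effective stress: σ'_0 = σ_v − u = 117.74 − 61.803 = 55.937 kPa.
Stress increase at mid-clay by the 2:1 spreading method:
Δσ ≈ qD²/(D+z)² = 157×3.8²/(3.8+6.3)² = 22.224 kPa
Final effective stress: σ'_f = σ'_0 + Δσ = 55.937 + 22.224 = 78.161 kPa.
Normally consolidated clay, so the full stress increment lies on the virgin compression line:
S_c = C_c·H/(1+e₀)·log₁₀(σ'_f/σ'_0) = 0.15×5.6/(1+1.18)×log₁₀(78.161/55.937)
    = 0.38532 × 0.14529 = 0.05598 m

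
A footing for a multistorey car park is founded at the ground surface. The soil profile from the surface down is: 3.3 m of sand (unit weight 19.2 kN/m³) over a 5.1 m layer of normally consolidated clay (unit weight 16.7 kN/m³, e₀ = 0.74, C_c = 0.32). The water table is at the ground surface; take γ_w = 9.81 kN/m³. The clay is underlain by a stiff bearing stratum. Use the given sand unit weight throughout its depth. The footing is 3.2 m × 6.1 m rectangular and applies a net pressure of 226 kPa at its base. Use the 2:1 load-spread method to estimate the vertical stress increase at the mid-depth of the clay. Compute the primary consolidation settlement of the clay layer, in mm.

S_c ≈ 248 mm

Mid-depth of clay below the ground surface: z = 3.3 + 5.1/2 = 5.85 m.
Total vertical stress at mid-clay: σ_v = 19.2×3.3 + 16.7×2.55 = 105.94 kPa.
Pore pressure: u = 9.81×(5.85 − 0) = 57.389 kPa.
Initial effective stress: σ'_0 = σ_v − u = 105.94 − 57.389 = 48.551 kPa.
Stress increase at mid-clay by the 2:1 spreading method:
Δσ = qBL/((B+z)(L+z)) = 226×3.2×6.1/((3.2+5.85)(6.1+5.85)) = 40.792 kPa
Final effective stress: σ'_f = σ'_0 + Δσ = 48.551 + 40.792 = 89.343 kPa.
Normally consolidated clay, so the full stress increment lies on the virgin compression line:
S_c = C_c·H/(1+e₀)·log₁₀(σ'_f/σ'_0) = 0.32×5.1/(1+0.74)×log₁₀(89.343/48.551)
    = 0.93793 × 0.26486 = 0.2484 m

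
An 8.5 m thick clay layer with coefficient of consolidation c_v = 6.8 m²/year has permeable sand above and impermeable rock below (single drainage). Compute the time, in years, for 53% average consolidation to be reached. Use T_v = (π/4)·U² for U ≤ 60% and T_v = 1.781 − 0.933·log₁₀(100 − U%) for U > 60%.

t ≈ 2.34 years

Drainage path length: H_d = H = 8.5 m (single drainage).
U ≤ 60%: T_v = (π/4)·U² = (π/4)×0.53² = 0.22062.
t = T_v·H_d²/c_v = 0.22062×8.5²/6.8 = 2.344 years.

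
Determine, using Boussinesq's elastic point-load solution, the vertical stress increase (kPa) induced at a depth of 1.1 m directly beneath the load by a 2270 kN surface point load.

Δσ_z ≈ 896 kPa

Boussinesq vertical stress below a point load on an elastic half-space:
Δσ_z = 3P/(2πz²) · [1 + (r/z)²]^(−5/2)
r/z = 0/1.1 = 0; [1+(r/z)²]^(−5/2) = 1.
Δσ_z = 3×2270/(2π×1.1²) × 1 = 895.74 × 1 = 895.7 kPa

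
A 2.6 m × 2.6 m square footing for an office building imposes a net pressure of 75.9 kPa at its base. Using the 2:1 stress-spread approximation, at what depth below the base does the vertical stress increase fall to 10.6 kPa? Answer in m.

z ≈ 4.36 m

2:1 spreading — at depth z the loaded area has grown by z in each plan dimension:
qB²/(B+z)² = Δσ_z ⇒ z = B(√(q/Δσ_z) − 1) = 2.6×(√(75.9/10.6) − 1) = 4.357 m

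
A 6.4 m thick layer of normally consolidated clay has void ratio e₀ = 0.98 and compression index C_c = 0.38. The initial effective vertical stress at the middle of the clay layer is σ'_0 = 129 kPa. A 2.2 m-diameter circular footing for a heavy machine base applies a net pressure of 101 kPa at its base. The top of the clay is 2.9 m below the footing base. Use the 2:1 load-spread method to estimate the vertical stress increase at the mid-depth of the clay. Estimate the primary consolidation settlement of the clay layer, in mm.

Mid-depth of clay below the footing base: z = 2.9 + 6.4/2 = 6.1 m.
Stress increase at mid-clay by the 2:1 spreading method:
Δσ ≈ qD²/(D+z)² = 101×2.2²/(2.2+6.1)² = 7.096 kPa
Final effective stress: σ'_f = σ'_0 + Δσ = 129 + 7.096 = 136.1 kPa.
Normally consolidated clay, so the full stress increment lies on the virgin compression line:
S_c = C_c·H/(1+e₀)·log₁₀(σ'_f/σ'_0) = 0.38×6.4/(1+0.98)×log₁₀(136.1/129)
    = 1.2283 × 0.023268 = 0.02858 m

S_c ≈ 28.6 mm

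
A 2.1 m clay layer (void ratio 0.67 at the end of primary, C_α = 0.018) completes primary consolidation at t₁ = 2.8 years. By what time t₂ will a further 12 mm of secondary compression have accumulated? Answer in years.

t₂ ≈ 9.49 years

S_s = C_α·H/(1+e_p)·log₁₀(t₂/t₁) ⇒ log₁₀(t₂/t₁) = S_s·(1+e_p)/(C_α·H).
log₁₀(t₂/t₁) = 0.012 × (1+0.67) / (0.018×2.1) = 0.5302
t₂ = t₁ × 10^0.5302 = 2.8 × 3.39 = 9.491 years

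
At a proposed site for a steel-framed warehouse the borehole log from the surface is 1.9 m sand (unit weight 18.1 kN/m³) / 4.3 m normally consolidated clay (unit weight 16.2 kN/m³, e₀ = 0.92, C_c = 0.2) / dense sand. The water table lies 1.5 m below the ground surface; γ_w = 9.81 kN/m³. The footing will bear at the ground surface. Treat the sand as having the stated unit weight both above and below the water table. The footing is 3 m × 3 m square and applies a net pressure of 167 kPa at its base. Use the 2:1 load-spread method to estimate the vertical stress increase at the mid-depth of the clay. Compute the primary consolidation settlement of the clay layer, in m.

S_c ≈ 0.101 m

Mid-depth of clay below the ground surface: z = 1.9 + 4.3/2 = 4.05 m.
Total vertical stress at mid-clay: σ_v = 18.1×1.9 + 16.2×2.15 = 69.22 kPa.
Pore pressure: u = 9.81×(4.05 − 1.5) = 25.015 kPa.
Initial effective stress: σ'_0 = σ_v − u = 69.22 − 25.015 = 44.205 kPa.
Stress increase at mid-clay by the 2:1 spreading method:
Δσ = qBL/((B+z)(L+z)) = 167×3×3/((3+4.05)(3+4.05)) = 30.24 kPa
Final effective stress: σ'_f = σ'_0 + Δσ = 44.205 + 30.24 = 74.445 kPa.
Normally consolidated clay, so the full stress increment lies on the virgin compression line:
S_c = C_c·H/(1+e₀)·log₁₀(σ'_f/σ'_0) = 0.2×4.3/(1+0.92)×log₁₀(74.445/44.205)
    = 0.44792 × 0.22636 = 0.1014 m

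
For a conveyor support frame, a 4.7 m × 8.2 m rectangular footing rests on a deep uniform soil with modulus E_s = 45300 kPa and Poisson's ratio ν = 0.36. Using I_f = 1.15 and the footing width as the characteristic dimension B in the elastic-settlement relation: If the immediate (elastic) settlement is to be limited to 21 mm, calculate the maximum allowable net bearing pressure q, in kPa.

q ≈ 202 kPa

S_e = q·B·(1−ν²)/E_s · I_f  ⇒  q = S_e·E_s / (B·(1−ν²)·I_f).
q = 0.021 × 45300 / (4.7 × 0.8704 × 1.15) = 202.2 kPa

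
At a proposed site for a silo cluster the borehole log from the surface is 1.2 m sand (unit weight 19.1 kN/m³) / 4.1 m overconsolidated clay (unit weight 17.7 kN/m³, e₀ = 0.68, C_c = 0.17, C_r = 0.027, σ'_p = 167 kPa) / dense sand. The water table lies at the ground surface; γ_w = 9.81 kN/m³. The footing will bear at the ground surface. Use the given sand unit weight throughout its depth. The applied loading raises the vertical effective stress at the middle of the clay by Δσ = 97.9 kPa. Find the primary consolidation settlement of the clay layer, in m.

Mid-depth of clay below the ground surface: z = 1.2 + 4.1/2 = 3.25 m.
Total vertical stress at mid-clay: σ_v = 19.1×1.2 + 17.7×2.05 = 59.205 kPa.
Pore pressure: u = 9.81×(3.25 − 0) = 31.883 kPa.
Initial effective stress: σ'_0 = σ_v − u = 59.205 − 31.883 = 27.322 kPa.
Final effective stress: σ'_f = 27.322 + 97.9 = 125.22 kPa.
σ'_f = 125.22 ≤ σ'_p = 167 kPa, so the clay remains overconsolidated and only the recompression index applies:
S_c = C_r·H/(1+e₀)·log₁₀(σ'_f/σ'_0) = 0.027×4.1/1.68×log₁₀(125.22/27.322)
    = 0.065894 × 0.66116 = 0.04357 m

S_c ≈ 0.0436 m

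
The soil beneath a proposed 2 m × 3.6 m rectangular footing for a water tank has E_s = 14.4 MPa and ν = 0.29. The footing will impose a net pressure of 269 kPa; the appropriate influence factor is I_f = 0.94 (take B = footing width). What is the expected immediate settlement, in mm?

S_e ≈ 32.2 mm

Immediate (elastic) settlement: S_e = q·B·(1−ν²)/E_s · I_f.
E_s = 14.4 MPa = 14400 kPa.
S_e = 269 × 2 × (1 − 0.29²) / 14400 × 0.94
    = 269 × 2 × 0.9159 / 14400 × 0.94
    = 0.03217 m = 32.17 mm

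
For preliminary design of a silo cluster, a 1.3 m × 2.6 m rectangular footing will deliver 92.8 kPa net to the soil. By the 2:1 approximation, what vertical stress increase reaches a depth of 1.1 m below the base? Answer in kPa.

Δσ_z ≈ 35.3 kPa

By the 2:1 method the load spreads at 1 horizontal : 2 vertical, so at depth z the loaded area has grown by z in each plan dimension:
Δσ = qBL/((B+z)(L+z)) = 92.8×1.3×2.6/((1.3+1.1)(2.6+1.1)) = 35.323 kPa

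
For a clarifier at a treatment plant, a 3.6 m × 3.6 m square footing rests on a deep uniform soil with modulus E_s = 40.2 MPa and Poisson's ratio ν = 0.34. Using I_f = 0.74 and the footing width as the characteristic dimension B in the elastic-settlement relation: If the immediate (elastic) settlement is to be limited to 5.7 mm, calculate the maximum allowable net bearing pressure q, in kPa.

q ≈ 97.3 kPa

E_s = 40.2 MPa = 40200 kPa.
S_e = q·B·(1−ν²)/E_s · I_f  ⇒  q = S_e·E_s / (B·(1−ν²)·I_f).
q = 0.0057 × 40200 / (3.6 × 0.8844 × 0.74) = 97.26 kPa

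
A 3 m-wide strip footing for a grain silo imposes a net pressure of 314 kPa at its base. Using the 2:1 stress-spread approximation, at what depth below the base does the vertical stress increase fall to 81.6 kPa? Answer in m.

2:1 spreading — at depth z the loaded area has grown by z in each plan dimension:
qB/(B+z) = Δσ_z ⇒ z = qB/Δσ_z − B = 314×3/81.6 − 3 = 8.544 m

z ≈ 8.54 m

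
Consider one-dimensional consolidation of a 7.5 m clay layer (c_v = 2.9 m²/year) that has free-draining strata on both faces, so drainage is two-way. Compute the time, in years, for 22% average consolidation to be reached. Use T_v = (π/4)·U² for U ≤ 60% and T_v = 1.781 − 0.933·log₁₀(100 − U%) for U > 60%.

Drainage path length: H_d = H/2 = 3.75 m (double drainage).
U ≤ 60%: T_v = (π/4)·U² = (π/4)×0.22² = 0.038013.
t = T_v·H_d²/c_v = 0.038013×3.75²/2.9 = 0.1843 years.

t ≈ 0.184 years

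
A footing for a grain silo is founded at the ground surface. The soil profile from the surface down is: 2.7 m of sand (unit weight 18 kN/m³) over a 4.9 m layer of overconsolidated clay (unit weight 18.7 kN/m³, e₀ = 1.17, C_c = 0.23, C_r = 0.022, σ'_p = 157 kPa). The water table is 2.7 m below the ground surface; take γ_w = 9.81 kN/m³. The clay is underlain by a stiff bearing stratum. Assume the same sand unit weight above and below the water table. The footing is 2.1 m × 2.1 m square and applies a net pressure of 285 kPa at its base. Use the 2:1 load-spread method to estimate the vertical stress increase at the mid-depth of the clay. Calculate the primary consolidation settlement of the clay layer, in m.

Mid-depth of clay below the ground surface: z = 2.7 + 4.9/2 = 5.15 m.
Total vertical stress at mid-clay: σ_v = 18×2.7 + 18.7×2.45 = 94.415 kPa.
Pore pressure: u = 9.81×(5.15 − 2.7) = 24.035 kPa.
Initial effective stress: σ'_0 = σ_v − u = 94.415 − 24.035 = 70.38 kPa.
Stress increase at mid-clay by the 2:1 spreading method:
Δσ = qBL/((B+z)(L+z)) = 285×2.1×2.1/((2.1+5.15)(2.1+5.15)) = 23.912 kPa
Final effective stress: σ'_f = 70.38 + 23.912 = 94.292 kPa.
σ'_f = 94.292 ≤ σ'_p = 157 kPa, so the clay remains overconsolidated and only the recompression index applies:
S_c = C_r·H/(1+e₀)·log₁₀(σ'_f/σ'_0) = 0.022×4.9/2.17×log₁₀(94.292/70.38)
    = 0.049678 × 0.12703 = 0.006311 m

S_c ≈ 0.00631 m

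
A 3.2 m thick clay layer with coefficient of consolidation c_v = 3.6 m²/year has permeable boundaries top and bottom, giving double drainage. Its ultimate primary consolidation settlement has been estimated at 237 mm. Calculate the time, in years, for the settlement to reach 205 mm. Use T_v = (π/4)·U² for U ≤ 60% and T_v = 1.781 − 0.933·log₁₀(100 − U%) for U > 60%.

Drainage path length: H_d = H/2 = 1.6 m (double drainage).
U = S(t)/S_ult = 205/237 = 0.865.
U > 60%: T_v = 1.781 − 0.933·log₁₀(100 − 86.498) = 0.72634.
t = T_v·H_d²/c_v = 0.72634×1.6²/3.6 = 0.5165 years.

t ≈ 0.517 years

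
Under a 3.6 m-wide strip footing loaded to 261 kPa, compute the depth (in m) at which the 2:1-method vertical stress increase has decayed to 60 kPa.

z ≈ 12.1 m

2:1 spreading — at depth z the loaded area has grown by z in each plan dimension:
qB/(B+z) = Δσ_z ⇒ z = qB/Δσ_z − B = 261×3.6/60 − 3.6 = 12.06 m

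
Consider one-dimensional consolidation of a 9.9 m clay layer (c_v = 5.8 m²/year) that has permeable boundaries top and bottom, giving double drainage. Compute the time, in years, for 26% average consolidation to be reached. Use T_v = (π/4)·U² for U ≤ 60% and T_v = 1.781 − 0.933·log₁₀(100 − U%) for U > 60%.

t ≈ 0.224 years

Drainage path length: H_d = H/2 = 4.95 m (double drainage).
U ≤ 60%: T_v = (π/4)·U² = (π/4)×0.26² = 0.053093.
t = T_v·H_d²/c_v = 0.053093×4.95²/5.8 = 0.2243 years.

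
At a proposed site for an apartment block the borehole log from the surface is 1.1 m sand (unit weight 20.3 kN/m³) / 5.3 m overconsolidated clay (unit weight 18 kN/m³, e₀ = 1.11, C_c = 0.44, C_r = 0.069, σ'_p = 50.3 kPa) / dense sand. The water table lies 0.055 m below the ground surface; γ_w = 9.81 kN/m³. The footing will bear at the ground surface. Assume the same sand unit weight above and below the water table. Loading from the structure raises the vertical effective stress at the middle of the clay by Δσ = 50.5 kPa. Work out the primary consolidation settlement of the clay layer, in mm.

Mid-depth of clay below the ground surface: z = 1.1 + 5.3/2 = 3.75 m.
Total vertical stress at mid-clay: σ_v = 20.3×1.1 + 18×2.65 = 70.03 kPa.
Pore pressure: u = 9.81×(3.75 − 0.055) = 36.248 kPa.
Initial effective stress: σ'_0 = σ_v − u = 70.03 − 36.248 = 33.782 kPa.
Final effective stress: σ'_f = 33.782 + 50.5 = 84.282 kPa.
σ'_f = 84.282 > σ'_p = 50.3 kPa, so the stress path crosses the preconsolidation pressure — recompression up to σ'_p, then virgin compression beyond:
S_c = H/(1+e₀)·[C_r·log₁₀(σ'_p/σ'_0) + C_c·log₁₀(σ'_f/σ'_p)]
    = 5.3/2.11 × [0.069×log₁₀(50.3/33.782) + 0.44×log₁₀(84.282/50.3)]
    = 2.5118 × [0.011929 + 0.098633] = 0.2777 m

S_c ≈ 278 mm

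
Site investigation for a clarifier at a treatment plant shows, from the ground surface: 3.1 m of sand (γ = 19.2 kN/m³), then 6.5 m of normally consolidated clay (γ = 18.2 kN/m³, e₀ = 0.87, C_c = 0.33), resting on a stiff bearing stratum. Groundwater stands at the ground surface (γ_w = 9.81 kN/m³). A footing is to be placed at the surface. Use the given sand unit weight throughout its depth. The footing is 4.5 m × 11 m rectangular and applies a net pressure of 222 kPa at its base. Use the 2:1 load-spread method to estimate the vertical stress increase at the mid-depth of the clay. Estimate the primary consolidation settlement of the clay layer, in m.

Mid-depth of clay below the ground surface: z = 3.1 + 6.5/2 = 6.35 m.
Total vertical stress at mid-clay: σ_v = 19.2×3.1 + 18.2×3.25 = 118.67 kPa.
Pore pressure: u = 9.81×(6.35 − 0) = 62.294 kPa.
Initial effective stress: σ'_0 = σ_v − u = 118.67 − 62.294 = 56.376 kPa.
Stress increase at mid-clay by the 2:1 spreading method:
Δσ = qBL/((B+z)(L+z)) = 222×4.5×11/((4.5+6.35)(11+6.35)) = 58.375 kPa
Final effective stress: σ'_f = σ'_0 + Δσ = 56.376 + 58.375 = 114.75 kPa.
Normally consolidated clay, so the full stress increment lies on the virgin compression line:
S_c = C_c·H/(1+e₀)·log₁₀(σ'_f/σ'_0) = 0.33×6.5/(1+0.87)×log₁₀(114.75/56.376)
    = 1.1471 × 0.30866 = 0.3541 m

S_c ≈ 0.354 m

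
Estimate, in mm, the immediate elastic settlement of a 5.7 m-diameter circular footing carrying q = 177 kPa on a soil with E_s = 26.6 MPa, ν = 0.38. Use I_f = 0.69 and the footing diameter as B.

Immediate (elastic) settlement: S_e = q·B·(1−ν²)/E_s · I_f.
E_s = 26.6 MPa = 26600 kPa.
S_e = 177 × 5.7 × (1 − 0.38²) / 26600 × 0.69
    = 177 × 5.7 × 0.8556 / 26600 × 0.69
    = 0.02239 m = 22.39 mm

S_e ≈ 22.4 mm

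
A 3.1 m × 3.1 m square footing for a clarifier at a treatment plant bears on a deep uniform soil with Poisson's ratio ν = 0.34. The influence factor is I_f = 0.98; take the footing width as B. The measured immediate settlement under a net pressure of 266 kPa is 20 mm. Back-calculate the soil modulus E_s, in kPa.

E_s ≈ 35700 kPa

S_e = q·B·(1−ν²)/E_s · I_f  ⇒  E_s = q·B·(1−ν²)·I_f / S_e.
E_s = 266 × 3.1 × 0.8844 × 0.98 / 0.02 = 35730 kPa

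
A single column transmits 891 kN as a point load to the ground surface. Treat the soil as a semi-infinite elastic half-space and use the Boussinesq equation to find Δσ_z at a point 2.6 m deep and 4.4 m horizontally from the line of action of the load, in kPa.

Boussinesq vertical stress below a point load on an elastic half-space:
Δσ_z = 3P/(2πz²) · [1 + (r/z)²]^(−5/2)
r/z = 4.4/2.6 = 1.6923; [1+(r/z)²]^(−5/2) = 0.034075.
Δσ_z = 3×891/(2π×2.6²) × 0.034075 = 62.932 × 0.034075 = 2.144 kPa

Δσ_z ≈ 2.14 kPa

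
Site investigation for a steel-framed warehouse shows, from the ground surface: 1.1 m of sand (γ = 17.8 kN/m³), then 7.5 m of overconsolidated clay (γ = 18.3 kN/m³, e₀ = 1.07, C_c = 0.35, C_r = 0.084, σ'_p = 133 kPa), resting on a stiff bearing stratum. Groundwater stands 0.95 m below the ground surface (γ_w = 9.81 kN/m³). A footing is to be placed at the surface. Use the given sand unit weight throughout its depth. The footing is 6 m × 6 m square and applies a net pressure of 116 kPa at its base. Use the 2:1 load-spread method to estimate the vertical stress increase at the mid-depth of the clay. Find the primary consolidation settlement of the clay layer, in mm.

S_c ≈ 70.9 mm

Mid-depth of clay below the ground surface: z = 1.1 + 7.5/2 = 4.85 m.
Total vertical stress at mid-clay: σ_v = 17.8×1.1 + 18.3×3.75 = 88.205 kPa.
Pore pressure: u = 9.81×(4.85 − 0.95) = 38.259 kPa.
Initial effective stress: σ'_0 = σ_v − u = 88.205 − 38.259 = 49.946 kPa.
Stress increase at mid-clay by the 2:1 spreading method:
Δσ = qBL/((B+z)(L+z)) = 116×6×6/((6+4.85)(6+4.85)) = 35.473 kPa
Final effective stress: σ'_f = 49.946 + 35.473 = 85.419 kPa.
σ'_f = 85.419 ≤ σ'_p = 133 kPa, so the clay remains overconsolidated and only the recompression index applies:
S_c = C_r·H/(1+e₀)·log₁₀(σ'_f/σ'_0) = 0.084×7.5/2.07×log₁₀(85.419/49.946)
    = 0.30435 × 0.23305 = 0.07093 m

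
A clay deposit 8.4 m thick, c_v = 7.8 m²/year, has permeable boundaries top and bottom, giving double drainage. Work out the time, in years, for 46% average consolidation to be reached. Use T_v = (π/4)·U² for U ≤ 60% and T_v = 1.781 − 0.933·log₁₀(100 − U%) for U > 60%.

Drainage path length: H_d = H/2 = 4.2 m (double drainage).
U ≤ 60%: T_v = (π/4)·U² = (π/4)×0.46² = 0.16619.
t = T_v·H_d²/c_v = 0.16619×4.2²/7.8 = 0.3758 years.

t ≈ 0.376 years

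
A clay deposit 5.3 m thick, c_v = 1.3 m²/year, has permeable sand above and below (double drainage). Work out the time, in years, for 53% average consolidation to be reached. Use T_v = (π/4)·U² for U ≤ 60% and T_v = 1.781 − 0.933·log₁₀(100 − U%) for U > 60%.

Drainage path length: H_d = H/2 = 2.65 m (double drainage).
U ≤ 60%: T_v = (π/4)·U² = (π/4)×0.53² = 0.22062.
t = T_v·H_d²/c_v = 0.22062×2.65²/1.3 = 1.192 years.

t ≈ 1.19 years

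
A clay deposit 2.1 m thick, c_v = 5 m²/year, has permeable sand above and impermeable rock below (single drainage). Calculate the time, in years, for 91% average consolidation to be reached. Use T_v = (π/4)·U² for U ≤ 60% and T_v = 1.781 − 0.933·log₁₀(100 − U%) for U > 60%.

t ≈ 0.786 years

Drainage path length: H_d = H = 2.1 m (single drainage).
U > 60%: T_v = 1.781 − 0.933·log₁₀(100 − 91) = 0.89069.
t = T_v·H_d²/c_v = 0.89069×2.1²/5 = 0.7856 years.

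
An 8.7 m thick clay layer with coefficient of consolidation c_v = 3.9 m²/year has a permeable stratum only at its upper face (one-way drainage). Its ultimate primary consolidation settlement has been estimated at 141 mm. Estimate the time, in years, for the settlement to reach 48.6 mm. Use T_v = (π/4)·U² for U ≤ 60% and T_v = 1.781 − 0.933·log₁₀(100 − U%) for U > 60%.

t ≈ 1.81 years

Drainage path length: H_d = H = 8.7 m (single drainage).
U = S(t)/S_ult = 48.6/141 = 0.3447.
U ≤ 60%: T_v = (π/4)·U² = (π/4)×0.34468² = 0.093309.
t = T_v·H_d²/c_v = 0.093309×8.7²/3.9 = 1.811 years.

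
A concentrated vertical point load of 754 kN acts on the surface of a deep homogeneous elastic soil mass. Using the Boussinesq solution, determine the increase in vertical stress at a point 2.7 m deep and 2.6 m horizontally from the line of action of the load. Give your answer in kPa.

Boussinesq vertical stress below a point load on an elastic half-space:
Δσ_z = 3P/(2πz²) · [1 + (r/z)²]^(−5/2)
r/z = 2.6/2.7 = 0.96296; [1+(r/z)²]^(−5/2) = 0.19392.
Δσ_z = 3×754/(2π×2.7²) × 0.19392 = 49.384 × 0.19392 = 9.577 kPa

Δσ_z ≈ 9.58 kPa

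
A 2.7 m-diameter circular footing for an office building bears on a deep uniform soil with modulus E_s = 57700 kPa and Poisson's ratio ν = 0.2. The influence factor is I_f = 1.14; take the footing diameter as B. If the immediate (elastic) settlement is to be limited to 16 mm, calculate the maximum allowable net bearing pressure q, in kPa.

S_e = q·B·(1−ν²)/E_s · I_f  ⇒  q = S_e·E_s / (B·(1−ν²)·I_f).
q = 0.016 × 57700 / (2.7 × 0.96 × 1.14) = 312.4 kPa

q ≈ 312 kPa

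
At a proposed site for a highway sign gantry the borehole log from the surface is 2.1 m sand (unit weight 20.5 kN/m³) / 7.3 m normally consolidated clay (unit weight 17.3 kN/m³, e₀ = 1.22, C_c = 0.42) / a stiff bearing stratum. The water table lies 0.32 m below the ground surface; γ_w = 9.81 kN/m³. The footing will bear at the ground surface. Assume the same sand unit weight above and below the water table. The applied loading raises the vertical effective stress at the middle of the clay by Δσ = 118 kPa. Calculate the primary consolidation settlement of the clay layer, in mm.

Mid-depth of clay below the ground surface: z = 2.1 + 7.3/2 = 5.75 m.
Total vertical stress at mid-clay: σ_v = 20.5×2.1 + 17.3×3.65 = 106.2 kPa.
Pore pressure: u = 9.81×(5.75 − 0.32) = 53.268 kPa.
Initial effective stress: σ'_0 = σ_v − u = 106.2 − 53.268 = 52.932 kPa.
Final effective stress: σ'_f = σ'_0 + Δσ = 52.932 + 118 = 170.93 kPa.
Normally consolidated clay, so the full stress increment lies on the virgin compression line:
S_c = C_c·H/(1+e₀)·log₁₀(σ'_f/σ'_0) = 0.42×7.3/(1+1.22)×log₁₀(170.93/52.932)
    = 1.3811 × 0.5091 = 0.7031 m

S_c ≈ 703 mm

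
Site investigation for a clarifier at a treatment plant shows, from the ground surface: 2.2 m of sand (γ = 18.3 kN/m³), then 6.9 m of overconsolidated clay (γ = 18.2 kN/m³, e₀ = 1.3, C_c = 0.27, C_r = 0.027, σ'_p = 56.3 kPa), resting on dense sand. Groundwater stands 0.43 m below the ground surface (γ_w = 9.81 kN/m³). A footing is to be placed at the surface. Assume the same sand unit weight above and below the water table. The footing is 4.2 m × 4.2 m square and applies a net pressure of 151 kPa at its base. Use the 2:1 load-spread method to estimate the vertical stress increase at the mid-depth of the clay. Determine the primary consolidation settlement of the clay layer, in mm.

Mid-depth of clay below the ground surface: z = 2.2 + 6.9/2 = 5.65 m.
Total vertical stress at mid-clay: σ_v = 18.3×2.2 + 18.2×3.45 = 103.05 kPa.
Pore pressure: u = 9.81×(5.65 − 0.43) = 51.208 kPa.
Initial effective stress: σ'_0 = σ_v − u = 103.05 − 51.208 = 51.842 kPa.
Stress increase at mid-clay by the 2:1 spreading method:
Δσ = qBL/((B+z)(L+z)) = 151×4.2×4.2/((4.2+5.65)(4.2+5.65)) = 27.454 kPa
Final effective stress: σ'_f = 51.842 + 27.454 = 79.296 kPa.
σ'_f = 79.296 > σ'_p = 56.3 kPa, so the stress path crosses the preconsolidation pressure — recompression up to σ'_p, then virgin compression beyond:
S_c = H/(1+e₀)·[C_r·log₁₀(σ'_p/σ'_0) + C_c·log₁₀(σ'_f/σ'_p)]
    = 6.9/2.3 × [0.027×log₁₀(56.3/51.842) + 0.27×log₁₀(79.296/56.3)]
    = 3 × [0.00096732 + 0.040161] = 0.1234 m

S_c ≈ 123 mm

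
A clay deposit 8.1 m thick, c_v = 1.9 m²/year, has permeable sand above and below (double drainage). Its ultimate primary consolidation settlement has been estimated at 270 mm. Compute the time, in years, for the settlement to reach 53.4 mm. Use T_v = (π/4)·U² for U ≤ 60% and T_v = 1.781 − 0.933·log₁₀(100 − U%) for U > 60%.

t ≈ 0.265 years

Drainage path length: H_d = H/2 = 4.05 m (double drainage).
U = S(t)/S_ult = 53.4/270 = 0.1978.
U ≤ 60%: T_v = (π/4)·U² = (π/4)×0.19778² = 0.030722.
t = T_v·H_d²/c_v = 0.030722×4.05²/1.9 = 0.2652 years.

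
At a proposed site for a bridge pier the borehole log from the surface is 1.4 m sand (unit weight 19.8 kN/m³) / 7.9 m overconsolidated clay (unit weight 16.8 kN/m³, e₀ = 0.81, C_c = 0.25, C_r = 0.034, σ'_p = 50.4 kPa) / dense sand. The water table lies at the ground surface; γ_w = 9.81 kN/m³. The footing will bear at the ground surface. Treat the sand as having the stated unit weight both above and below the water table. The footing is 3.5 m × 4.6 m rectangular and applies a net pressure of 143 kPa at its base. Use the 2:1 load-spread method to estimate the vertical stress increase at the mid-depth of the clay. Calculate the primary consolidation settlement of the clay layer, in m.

Mid-depth of clay below the ground surface: z = 1.4 + 7.9/2 = 5.35 m.
Total vertical stress at mid-clay: σ_v = 19.8×1.4 + 16.8×3.95 = 94.08 kPa.
Pore pressure: u = 9.81×(5.35 − 0) = 52.483 kPa.
Initial effective stress: σ'_0 = σ_v − u = 94.08 − 52.483 = 41.597 kPa.
Stress increase at mid-clay by the 2:1 spreading method:
Δσ = qBL/((B+z)(L+z)) = 143×3.5×4.6/((3.5+5.35)(4.6+5.35)) = 26.145 kPa
Final effective stress: σ'_f = 41.597 + 26.145 = 67.742 kPa.
σ'_f = 67.742 > σ'_p = 50.4 kPa, so the stress path crosses the preconsolidation pressure — recompression up to σ'_p, then virgin compression beyond:
S_c = H/(1+e₀)·[C_r·log₁₀(σ'_p/σ'_0) + C_c·log₁₀(σ'_f/σ'_p)]
    = 7.9/1.81 × [0.034×log₁₀(50.4/41.597) + 0.25×log₁₀(67.742/50.4)]
    = 4.3646 × [0.0028345 + 0.032107] = 0.1525 m

S_c ≈ 0.153 m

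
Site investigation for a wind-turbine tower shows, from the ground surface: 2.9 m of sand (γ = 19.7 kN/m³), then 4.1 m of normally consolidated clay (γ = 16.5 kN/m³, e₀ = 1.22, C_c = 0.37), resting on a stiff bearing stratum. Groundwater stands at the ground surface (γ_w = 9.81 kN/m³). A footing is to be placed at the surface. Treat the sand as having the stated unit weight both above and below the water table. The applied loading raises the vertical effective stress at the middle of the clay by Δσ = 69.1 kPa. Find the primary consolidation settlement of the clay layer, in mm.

Mid-depth of clay below the ground surface: z = 2.9 + 4.1/2 = 4.95 m.
Total vertical stress at mid-clay: σ_v = 19.7×2.9 + 16.5×2.05 = 90.955 kPa.
Pore pressure: u = 9.81×(4.95 − 0) = 48.56 kPa.
Initial effective stress: σ'_0 = σ_v − u = 90.955 − 48.56 = 42.395 kPa.
Final effective stress: σ'_f = σ'_0 + Δσ = 42.395 + 69.1 = 111.5 kPa.
Normally consolidated clay, so the full stress increment lies on the virgin compression line:
S_c = C_c·H/(1+e₀)·log₁₀(σ'_f/σ'_0) = 0.37×4.1/(1+1.22)×log₁₀(111.5/42.395)
    = 0.68333 × 0.41996 = 0.287 m

S_c ≈ 287 mm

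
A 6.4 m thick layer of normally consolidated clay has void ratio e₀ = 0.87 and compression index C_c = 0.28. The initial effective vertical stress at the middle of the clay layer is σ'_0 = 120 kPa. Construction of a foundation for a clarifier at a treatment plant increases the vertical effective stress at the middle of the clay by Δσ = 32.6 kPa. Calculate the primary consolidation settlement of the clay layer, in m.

S_c ≈ 0.1 m

Final effective stress: σ'_f = σ'_0 + Δσ = 120 + 32.6 = 152.6 kPa.
Normally consolidated clay, so the full stress increment lies on the virgin compression line:
S_c = C_c·H/(1+e₀)·log₁₀(σ'_f/σ'_0) = 0.28×6.4/(1+0.87)×log₁₀(152.6/120)
    = 0.95829 × 0.10437 = 0.1 m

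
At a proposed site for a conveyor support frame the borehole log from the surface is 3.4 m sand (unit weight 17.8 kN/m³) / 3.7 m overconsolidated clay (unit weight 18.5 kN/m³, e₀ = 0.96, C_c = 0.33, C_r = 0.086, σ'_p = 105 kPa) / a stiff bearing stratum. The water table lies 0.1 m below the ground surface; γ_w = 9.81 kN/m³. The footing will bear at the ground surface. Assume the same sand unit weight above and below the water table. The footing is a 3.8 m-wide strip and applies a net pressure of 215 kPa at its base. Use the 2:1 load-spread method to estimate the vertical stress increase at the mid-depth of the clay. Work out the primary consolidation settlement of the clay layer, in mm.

S_c ≈ 128 mm

Mid-depth of clay below the ground surface: z = 3.4 + 3.7/2 = 5.25 m.
Total vertical stress at mid-clay: σ_v = 17.8×3.4 + 18.5×1.85 = 94.745 kPa.
Pore pressure: u = 9.81×(5.25 − 0.1) = 50.522 kPa.
Initial effective stress: σ'_0 = σ_v − u = 94.745 − 50.522 = 44.223 kPa.
Stress increase at mid-clay by the 2:1 spreading method:
Δσ = qB/(B+z) = 215×3.8/(3.8+5.25) = 90.276 kPa
Final effective stress: σ'_f = 44.223 + 90.276 = 134.5 kPa.
σ'_f = 134.5 > σ'_p = 105 kPa, so the stress path crosses the preconsolidation pressure — recompression up to σ'_p, then virgin compression beyond:
S_c = H/(1+e₀)·[C_r·log₁₀(σ'_p/σ'_0) + C_c·log₁₀(σ'_f/σ'_p)]
    = 3.7/1.96 × [0.086×log₁₀(105/44.223) + 0.33×log₁₀(134.5/105)]
    = 1.8878 × [0.032297 + 0.035486] = 0.128 m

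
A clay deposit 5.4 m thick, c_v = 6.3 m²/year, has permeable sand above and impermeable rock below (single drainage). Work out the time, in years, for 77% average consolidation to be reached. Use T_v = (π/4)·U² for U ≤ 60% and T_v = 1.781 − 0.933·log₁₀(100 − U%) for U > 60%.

t ≈ 2.36 years

Drainage path length: H_d = H = 5.4 m (single drainage).
U > 60%: T_v = 1.781 − 0.933·log₁₀(100 − 77) = 0.51051.
t = T_v·H_d²/c_v = 0.51051×5.4²/6.3 = 2.363 years.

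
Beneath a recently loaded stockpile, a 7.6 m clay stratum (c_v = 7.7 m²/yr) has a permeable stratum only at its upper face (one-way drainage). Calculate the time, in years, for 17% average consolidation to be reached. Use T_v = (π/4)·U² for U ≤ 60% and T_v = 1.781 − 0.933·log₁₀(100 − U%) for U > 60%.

t ≈ 0.17 years

Drainage path length: H_d = H = 7.6 m (single drainage).
U ≤ 60%: T_v = (π/4)·U² = (π/4)×0.17² = 0.022698.
t = T_v·H_d²/c_v = 0.022698×7.6²/7.7 = 0.1703 years.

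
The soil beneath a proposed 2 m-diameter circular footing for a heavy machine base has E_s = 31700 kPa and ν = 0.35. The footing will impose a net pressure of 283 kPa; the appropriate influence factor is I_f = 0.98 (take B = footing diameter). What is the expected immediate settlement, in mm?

S_e ≈ 15.4 mm

Immediate (elastic) settlement: S_e = q·B·(1−ν²)/E_s · I_f.
S_e = 283 × 2 × (1 − 0.35²) / 31700 × 0.98
    = 283 × 2 × 0.8775 / 31700 × 0.98
    = 0.01535 m = 15.35 mm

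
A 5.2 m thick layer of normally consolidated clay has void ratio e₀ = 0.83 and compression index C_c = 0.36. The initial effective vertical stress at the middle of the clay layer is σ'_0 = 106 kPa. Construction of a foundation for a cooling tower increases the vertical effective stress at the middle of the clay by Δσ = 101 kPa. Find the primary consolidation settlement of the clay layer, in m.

Final effective stress: σ'_f = σ'_0 + Δσ = 106 + 101 = 207 kPa.
Normally consolidated clay, so the full stress increment lies on the virgin compression line:
S_c = C_c·H/(1+e₀)·log₁₀(σ'_f/σ'_0) = 0.36×5.2/(1+0.83)×log₁₀(207/106)
    = 1.023 × 0.29066 = 0.2973 m

S_c ≈ 0.297 m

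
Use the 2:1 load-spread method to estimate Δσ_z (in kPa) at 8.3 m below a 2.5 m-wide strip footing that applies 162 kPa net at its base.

Δσ_z ≈ 37.5 kPa

By the 2:1 method the load spreads at 1 horizontal : 2 vertical, so at depth z the loaded area has grown by z in each plan dimension:
Δσ = qB/(B+z) = 162×2.5/(2.5+8.3) = 37.5 kPa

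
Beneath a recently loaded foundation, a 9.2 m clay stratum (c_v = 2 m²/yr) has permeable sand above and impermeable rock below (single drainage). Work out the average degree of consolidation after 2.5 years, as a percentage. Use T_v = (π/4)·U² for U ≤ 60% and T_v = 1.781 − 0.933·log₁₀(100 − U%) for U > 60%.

Drainage path length: H_d = H = 9.2 m (single drainage).
T_v = c_v·t/H_d² = 2×2.5/9.2² = 0.059074.
T_v = 0.059074 corresponds to the U ≤ 60% branch:
U = √(4T_v/π) = 0.2743

U ≈ 27.4 %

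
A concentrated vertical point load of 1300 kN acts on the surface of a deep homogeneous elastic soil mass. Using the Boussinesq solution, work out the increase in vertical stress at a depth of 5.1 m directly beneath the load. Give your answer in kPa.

Δσ_z ≈ 23.9 kPa

Boussinesq vertical stress below a point load on an elastic half-space:
Δσ_z = 3P/(2πz²) · [1 + (r/z)²]^(−5/2)
r/z = 0/5.1 = 0; [1+(r/z)²]^(−5/2) = 1.
Δσ_z = 3×1300/(2π×5.1²) × 1 = 23.864 × 1 = 23.86 kPa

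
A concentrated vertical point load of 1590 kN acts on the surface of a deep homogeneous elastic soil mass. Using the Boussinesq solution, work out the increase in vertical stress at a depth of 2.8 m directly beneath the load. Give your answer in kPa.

Δσ_z ≈ 96.8 kPa

Boussinesq vertical stress below a point load on an elastic half-space:
Δσ_z = 3P/(2πz²) · [1 + (r/z)²]^(−5/2)
r/z = 0/2.8 = 0; [1+(r/z)²]^(−5/2) = 1.
Δσ_z = 3×1590/(2π×2.8²) × 1 = 96.833 × 1 = 96.83 kPa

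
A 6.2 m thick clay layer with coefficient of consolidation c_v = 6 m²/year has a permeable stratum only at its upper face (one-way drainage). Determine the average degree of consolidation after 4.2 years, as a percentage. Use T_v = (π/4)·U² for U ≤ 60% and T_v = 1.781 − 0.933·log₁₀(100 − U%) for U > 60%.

U ≈ 83.9 %

Drainage path length: H_d = H = 6.2 m (single drainage).
T_v = c_v·t/H_d² = 6×4.2/6.2² = 0.65557.
T_v = 0.65557 corresponds to the U > 60% branch:
U = 1 − 10^((1.781 − T_v)/0.933)/100 = 0.8392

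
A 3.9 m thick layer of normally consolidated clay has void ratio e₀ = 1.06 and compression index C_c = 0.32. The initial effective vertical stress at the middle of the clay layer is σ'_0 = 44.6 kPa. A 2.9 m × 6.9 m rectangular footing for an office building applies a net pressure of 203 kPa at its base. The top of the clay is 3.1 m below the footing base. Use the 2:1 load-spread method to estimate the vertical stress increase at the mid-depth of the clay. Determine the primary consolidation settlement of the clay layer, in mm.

Mid-depth of clay below the footing base: z = 3.1 + 3.9/2 = 5.05 m.
Stress increase at mid-clay by the 2:1 spreading method:
Δσ = qBL/((B+z)(L+z)) = 203×2.9×6.9/((2.9+5.05)(6.9+5.05)) = 42.757 kPa
Final effective stress: σ'_f = σ'_0 + Δσ = 44.6 + 42.757 = 87.357 kPa.
Normally consolidated clay, so the full stress increment lies on the virgin compression line:
S_c = C_c·H/(1+e₀)·log₁₀(σ'_f/σ'_0) = 0.32×3.9/(1+1.06)×log₁₀(87.357/44.6)
    = 0.60583 × 0.29196 = 0.1769 m

S_c ≈ 177 mm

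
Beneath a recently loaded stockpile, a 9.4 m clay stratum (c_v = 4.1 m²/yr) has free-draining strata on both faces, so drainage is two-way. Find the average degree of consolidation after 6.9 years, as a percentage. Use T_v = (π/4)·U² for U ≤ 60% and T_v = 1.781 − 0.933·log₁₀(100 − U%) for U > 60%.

U ≈ 96.6 %

Drainage path length: H_d = H/2 = 4.7 m (double drainage).
T_v = c_v·t/H_d² = 4.1×6.9/4.7² = 1.2807.
T_v = 1.2807 corresponds to the U > 60% branch:
U = 1 − 10^((1.781 − T_v)/0.933)/100 = 0.9656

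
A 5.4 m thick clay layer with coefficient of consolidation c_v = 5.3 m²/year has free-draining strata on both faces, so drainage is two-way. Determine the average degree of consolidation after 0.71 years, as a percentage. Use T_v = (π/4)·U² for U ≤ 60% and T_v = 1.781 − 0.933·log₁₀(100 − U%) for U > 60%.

U ≈ 77.3 %

Drainage path length: H_d = H/2 = 2.7 m (double drainage).
T_v = c_v·t/H_d² = 5.3×0.71/2.7² = 0.51619.
T_v = 0.51619 corresponds to the U > 60% branch:
U = 1 − 10^((1.781 − T_v)/0.933)/100 = 0.7732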